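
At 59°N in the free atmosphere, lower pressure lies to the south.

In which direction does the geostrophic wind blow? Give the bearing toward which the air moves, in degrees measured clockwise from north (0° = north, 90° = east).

270°

The pressure-gradient force points toward the south (bearing 180°).
Geostrophic balance: in the Northern Hemisphere the Coriolis force deflects motion to the right, so the geostrophic wind blows 90° to the right of the pressure-gradient force (low pressure on the left).
Rotating 180° by 90° clockwise gives 270° — the wind blows toward the west.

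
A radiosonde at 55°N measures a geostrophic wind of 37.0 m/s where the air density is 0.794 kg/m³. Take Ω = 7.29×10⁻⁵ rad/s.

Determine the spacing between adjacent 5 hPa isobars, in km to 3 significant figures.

Coriolis parameter at 55°N:
f = 2Ω sin φ = 2 × 7.29×10⁻⁵ × sin 55° = 1.19×10⁻⁴ s⁻¹
Geostrophic balance rearranged: |∂P/∂n| = f ρ V_g
|∂P/∂n| = 1.19×10⁻⁴ × 0.794 × 37.0 = 3.51×10⁻³ Pa/m
Isobar spacing: Δn = ΔP/|∂P/∂n| = 500 Pa / 3.51×10⁻³ Pa/m = 142504 m ≈ 143 km

143 km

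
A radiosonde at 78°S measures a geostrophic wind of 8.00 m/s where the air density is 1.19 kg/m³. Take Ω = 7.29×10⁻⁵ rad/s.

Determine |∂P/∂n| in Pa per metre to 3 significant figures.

1.36×10⁻³ Pa/m

Coriolis parameter at 78°S:
f = 2Ω sin φ = 2 × 7.29×10⁻⁵ × sin 78° = 1.43×10⁻⁴ s⁻¹
Geostrophic balance rearranged: |∂P/∂n| = f ρ V_g
|∂P/∂n| = 1.43×10⁻⁴ × 1.19 × 8.00 = 1.36×10⁻³ Pa/m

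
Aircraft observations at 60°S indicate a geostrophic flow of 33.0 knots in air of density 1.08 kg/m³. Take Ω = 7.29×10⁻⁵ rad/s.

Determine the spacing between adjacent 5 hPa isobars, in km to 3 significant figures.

216 km

Coriolis parameter at 60°S:
f = 2Ω sin φ = 2 × 7.29×10⁻⁵ × sin 60° = 1.26×10⁻⁴ s⁻¹
Wind speed in SI: 33.0 knots = 17.0 m/s
Geostrophic balance rearranged: |∂P/∂n| = f ρ V_g
|∂P/∂n| = 1.26×10⁻⁴ × 1.08 × 17.0 = 2.32×10⁻³ Pa/m
Isobar spacing: Δn = ΔP/|∂P/∂n| = 500 Pa / 2.32×10⁻³ Pa/m = 215976 m ≈ 216 km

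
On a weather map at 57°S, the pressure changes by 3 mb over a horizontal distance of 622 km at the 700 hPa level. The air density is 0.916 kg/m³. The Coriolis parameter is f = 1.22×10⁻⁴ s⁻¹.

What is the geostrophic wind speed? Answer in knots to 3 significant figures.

8.39 knots

Pressure gradient: |∂P/∂n| = 300 Pa / 622000 m = 4.82×10⁻⁴ Pa/m
Geostrophic balance (pressure-gradient force = Coriolis force):
V_g = (1/(fρ)) |∂P/∂n| = 4.82×10⁻⁴ / (1.22×10⁻⁴ × 0.916) = 4.32 m/s
Converting: 4.32 m/s × 1.944 = 8.39 knots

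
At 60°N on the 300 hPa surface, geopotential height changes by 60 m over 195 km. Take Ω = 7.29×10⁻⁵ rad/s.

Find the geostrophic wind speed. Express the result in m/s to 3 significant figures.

Coriolis parameter at 60°N:
f = 2Ω sin φ = 2 × 7.29×10⁻⁵ × sin 60° = 1.26×10⁻⁴ s⁻¹
Height gradient: |∂Z/∂n| = 60 m / 195000 m = 3.08×10⁻⁴
On a pressure surface, geostrophic balance gives V_g = (g/f)|∂Z/∂n|:
V_g = 9.81 × 3.08×10⁻⁴ / 1.26×10⁻⁴ = 23.9 m/s

23.9 m/s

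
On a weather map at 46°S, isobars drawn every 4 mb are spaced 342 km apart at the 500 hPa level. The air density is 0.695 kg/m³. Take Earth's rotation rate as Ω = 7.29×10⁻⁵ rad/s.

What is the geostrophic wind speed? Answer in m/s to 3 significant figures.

Coriolis parameter at 46°S:
f = 2Ω sin φ = 2 × 7.29×10⁻⁵ × sin 46° = 1.05×10⁻⁴ s⁻¹
Pressure gradient: |∂P/∂n| = 400 Pa / 342000 m = 1.17×10⁻³ Pa/m
Geostrophic balance (pressure-gradient force = Coriolis force):
V_g = (1/(fρ)) |∂P/∂n| = 1.17×10⁻³ / (1.05×10⁻⁴ × 0.695) = 16.0 m/s

16.0 m/s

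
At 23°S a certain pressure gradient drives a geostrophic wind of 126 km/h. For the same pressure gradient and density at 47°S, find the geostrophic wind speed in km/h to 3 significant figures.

67.3 km/h

With the same pressure gradient and density, V_g ∝ 1/f ∝ 1/sin φ.
V₂ = V₁ · sin φ₁ / sin φ₂ = 126 × sin 23° / sin 47°
V₂ = 126 × 0.3907/0.7314 = 67.3 km/h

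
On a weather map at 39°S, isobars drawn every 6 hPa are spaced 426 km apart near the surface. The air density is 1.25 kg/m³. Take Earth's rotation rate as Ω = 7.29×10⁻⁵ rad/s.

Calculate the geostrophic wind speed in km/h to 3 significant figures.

Coriolis parameter at 39°S:
f = 2Ω sin φ = 2 × 7.29×10⁻⁵ × sin 39° = 9.18×10⁻⁵ s⁻¹
Pressure gradient: |∂P/∂n| = 600 Pa / 426000 m = 1.41×10⁻³ Pa/m
Geostrophic balance (pressure-gradient force = Coriolis force):
V_g = (1/(fρ)) |∂P/∂n| = 1.41×10⁻³ / (9.18×10⁻⁵ × 1.25) = 12.3 m/s
Converting: 12.3 m/s × 3.6 = 44.2 km/h

44.2 km/h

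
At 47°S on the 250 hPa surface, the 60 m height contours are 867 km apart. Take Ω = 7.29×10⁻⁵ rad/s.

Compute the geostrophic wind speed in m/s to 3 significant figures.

6.37 m/s

Coriolis parameter at 47°S:
f = 2Ω sin φ = 2 × 7.29×10⁻⁵ × sin 47° = 1.07×10⁻⁴ s⁻¹
Height gradient: |∂Z/∂n| = 60 m / 867000 m = 6.92×10⁻⁵
On a pressure surface, geostrophic balance gives V_g = (g/f)|∂Z/∂n|:
V_g = 9.81 × 6.92×10⁻⁵ / 1.07×10⁻⁴ = 6.37 m/s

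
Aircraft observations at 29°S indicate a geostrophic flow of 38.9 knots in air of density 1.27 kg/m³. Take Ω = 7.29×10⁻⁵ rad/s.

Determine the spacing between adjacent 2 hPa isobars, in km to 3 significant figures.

111 km

Coriolis parameter at 29°S:
f = 2Ω sin φ = 2 × 7.29×10⁻⁵ × sin 29° = 7.07×10⁻⁵ s⁻¹
Wind speed in SI: 38.9 knots = 20.0 m/s
Geostrophic balance rearranged: |∂P/∂n| = f ρ V_g
|∂P/∂n| = 7.07×10⁻⁵ × 1.27 × 20.0 = 1.80×10⁻³ Pa/m
Isobar spacing: Δn = ΔP/|∂P/∂n| = 200 Pa / 1.80×10⁻³ Pa/m = 111329 m ≈ 111 km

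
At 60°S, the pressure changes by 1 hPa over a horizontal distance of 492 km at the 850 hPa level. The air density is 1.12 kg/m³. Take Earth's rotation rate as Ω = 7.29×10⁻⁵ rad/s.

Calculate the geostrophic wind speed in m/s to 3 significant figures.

Coriolis parameter at 60°S:
f = 2Ω sin φ = 2 × 7.29×10⁻⁵ × sin 60° = 1.26×10⁻⁴ s⁻¹
Pressure gradient: |∂P/∂n| = 100 Pa / 492000 m = 2.03×10⁻⁴ Pa/m
Geostrophic balance (pressure-gradient force = Coriolis force):
V_g = (1/(fρ)) |∂P/∂n| = 2.03×10⁻⁴ / (1.26×10⁻⁴ × 1.12) = 1.44 m/s

1.44 m/s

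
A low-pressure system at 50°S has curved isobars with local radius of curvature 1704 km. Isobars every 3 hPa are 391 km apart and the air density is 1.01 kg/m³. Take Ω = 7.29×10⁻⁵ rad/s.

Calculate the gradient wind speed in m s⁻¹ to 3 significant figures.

Coriolis parameter at 50°S:
f = 2Ω sin φ = 2 × 7.29×10⁻⁵ × sin 50° = 1.12×10⁻⁴ s⁻¹
Pressure gradient: |∂P/∂n| = 300 Pa / 391000 m = 7.67×10⁻⁴ Pa/m
Geostrophic speed: V_g = |∂P/∂n|/(fρ) = 7.67×10⁻⁴/(1.12×10⁻⁴ × 1.01) = 6.80 m/s
Around a low, centrifugal force acts outward with Coriolis, so pressure-gradient force balances both:
(1/ρ)|∂P/∂n| = fV + V²/R  →  V² + fR·V − fR·V_g = 0
With fR = 1.12×10⁻⁴ × 1704×10³ m = 190 m/s:
V = [−fR + √((fR)² + 4 fR V_g)]/2 = [−190 + √(190² + 4×190×6.8)]/2 = 6.57 m/s
Subgeostrophic (V < V_g = 6.8 m/s), as expected around a low.

6.57 m s⁻¹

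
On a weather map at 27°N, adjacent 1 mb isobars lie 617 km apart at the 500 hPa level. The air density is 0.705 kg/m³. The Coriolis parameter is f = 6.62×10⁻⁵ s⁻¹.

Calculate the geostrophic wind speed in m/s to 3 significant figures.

3.47 m/s

Pressure gradient: |∂P/∂n| = 100 Pa / 617000 m = 1.62×10⁻⁴ Pa/m
Geostrophic balance (pressure-gradient force = Coriolis force):
V_g = (1/(fρ)) |∂P/∂n| = 1.62×10⁻⁴ / (6.62×10⁻⁵ × 0.705) = 3.47 m/s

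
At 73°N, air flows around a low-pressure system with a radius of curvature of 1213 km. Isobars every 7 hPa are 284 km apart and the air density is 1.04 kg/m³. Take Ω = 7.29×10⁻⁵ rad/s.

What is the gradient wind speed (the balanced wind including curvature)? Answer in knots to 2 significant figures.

Coriolis parameter at 73°N:
f = 2Ω sin φ = 2 × 7.29×10⁻⁵ × sin 73° = 1.39×10⁻⁴ s⁻¹
Pressure gradient: |∂P/∂n| = 700 Pa / 284000 m = 2.46×10⁻³ Pa/m
Geostrophic speed: V_g = |∂P/∂n|/(fρ) = 2.46×10⁻³/(1.39×10⁻⁴ × 1.04) = 17.0 m/s
Around a low, centrifugal force acts outward with Coriolis, so pressure-gradient force balances both:
(1/ρ)|∂P/∂n| = fV + V²/R  →  V² + fR·V − fR·V_g = 0
With fR = 1.39×10⁻⁴ × 1213×10³ m = 169 m/s:
V = [−fR + √((fR)² + 4 fR V_g)]/2 = [−169 + √(169² + 4×169×17)]/2 = 15.6 m/s
Subgeostrophic (V < V_g = 17 m/s), as expected around a low.
Converting: 15.6 m/s × 1.944 = 30 knots

30 knots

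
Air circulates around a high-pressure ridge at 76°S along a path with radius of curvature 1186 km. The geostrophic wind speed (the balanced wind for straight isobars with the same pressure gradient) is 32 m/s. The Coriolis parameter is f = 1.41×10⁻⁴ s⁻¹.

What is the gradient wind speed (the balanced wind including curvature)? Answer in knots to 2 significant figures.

Around a high, pressure-gradient force acts outward with centrifugal, so Coriolis balances both:
fV = (1/ρ)|∂P/∂n| + V²/R  →  V² − fR·V + fR·V_g = 0
With fR = 1.41×10⁻⁴ × 1186×10³ m = 167 m/s:
V = [fR − √((fR)² − 4 fR V_g)]/2 = [167 − √(167² − 4×167×32)]/2 = 43.1 m/s
Supergeostrophic (V > V_g = 32 m/s), as expected around a high.
Converting: 43.1 m/s × 1.944 = 84 knots

84 knots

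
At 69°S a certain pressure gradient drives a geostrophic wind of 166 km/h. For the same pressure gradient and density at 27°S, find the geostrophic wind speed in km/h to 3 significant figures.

With the same pressure gradient and density, V_g ∝ 1/f ∝ 1/sin φ.
V₂ = V₁ · sin φ₁ / sin φ₂ = 166 × sin 69° / sin 27°
V₂ = 166 × 0.9336/0.4540 = 341 km/h

341 km/h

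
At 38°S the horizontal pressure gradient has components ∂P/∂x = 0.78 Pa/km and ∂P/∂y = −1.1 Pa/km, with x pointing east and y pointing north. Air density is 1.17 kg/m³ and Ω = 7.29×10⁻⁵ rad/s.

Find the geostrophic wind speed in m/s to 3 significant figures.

12.8 m/s

Coriolis parameter at 38°S:
f = 2Ω sin φ = 2 × 7.29×10⁻⁵ × sin 38° = 8.98×10⁻⁵ s⁻¹
In the Southern Hemisphere f is negative: f = −8.98×10⁻⁵ s⁻¹.
Component geostrophic relations (x east, y north):
u_g = −(1/(fρ)) ∂P/∂y,  v_g = (1/(fρ)) ∂P/∂x
u_g = −(−1.1×10⁻³)/(−8.98×10⁻⁵ × 1.17) = −10.5 m/s;  v_g = (0.78×10⁻³)/(−8.98×10⁻⁵ × 1.17) = −7.43 m/s
|V_g| = √(u_g² + v_g²) = 12.8 m/s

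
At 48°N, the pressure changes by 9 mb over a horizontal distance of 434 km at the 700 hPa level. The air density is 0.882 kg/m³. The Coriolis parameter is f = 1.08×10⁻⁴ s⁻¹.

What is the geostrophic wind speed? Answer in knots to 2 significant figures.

Pressure gradient: |∂P/∂n| = 900 Pa / 434000 m = 2.07×10⁻³ Pa/m
Geostrophic balance (pressure-gradient force = Coriolis force):
V_g = (1/(fρ)) |∂P/∂n| = 2.07×10⁻³ / (1.08×10⁻⁴ × 0.882) = 21.8 m/s
Converting: 21.8 m/s × 1.944 = 42 knots

42 knots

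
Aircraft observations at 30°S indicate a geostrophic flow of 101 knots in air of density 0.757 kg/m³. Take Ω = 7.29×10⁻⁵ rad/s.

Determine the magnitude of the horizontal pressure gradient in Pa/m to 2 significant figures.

2.9×10⁻³ Pa/m

Coriolis parameter at 30°S:
f = 2Ω sin φ = 2 × 7.29×10⁻⁵ × sin 30° = 7.29×10⁻⁵ s⁻¹
Wind speed in SI: 101 knots = 52.0 m/s
Geostrophic balance rearranged: |∂P/∂n| = f ρ V_g
|∂P/∂n| = 7.29×10⁻⁵ × 0.757 × 52.0 = 2.87×10⁻³ Pa/m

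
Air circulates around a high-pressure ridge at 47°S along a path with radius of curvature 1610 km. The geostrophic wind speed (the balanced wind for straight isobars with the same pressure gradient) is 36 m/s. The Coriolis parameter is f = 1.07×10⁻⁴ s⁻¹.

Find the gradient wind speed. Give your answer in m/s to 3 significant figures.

Around a high, pressure-gradient force acts outward with centrifugal, so Coriolis balances both:
fV = (1/ρ)|∂P/∂n| + V²/R  →  V² − fR·V + fR·V_g = 0
With fR = 1.07×10⁻⁴ × 1610×10³ m = 172 m/s:
V = [fR − √((fR)² − 4 fR V_g)]/2 = [172 − √(172² − 4×172×36)]/2 = 51.2 m/s
Supergeostrophic (V > V_g = 36 m/s), as expected around a high.

51.2 m/s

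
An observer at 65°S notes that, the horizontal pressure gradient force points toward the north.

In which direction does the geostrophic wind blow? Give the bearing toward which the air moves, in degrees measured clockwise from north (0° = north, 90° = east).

The pressure-gradient force points toward the north (bearing 000°).
Geostrophic balance: in the Southern Hemisphere the Coriolis force deflects motion to the left, so the geostrophic wind blows 90° to the left of the pressure-gradient force (low pressure on the right).
Rotating 000° by 90° counterclockwise gives 270° — the wind blows toward the west.

270°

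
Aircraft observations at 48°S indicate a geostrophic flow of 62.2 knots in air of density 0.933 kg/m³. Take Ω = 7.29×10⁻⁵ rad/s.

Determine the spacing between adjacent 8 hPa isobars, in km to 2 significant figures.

250 km

Coriolis parameter at 48°S:
f = 2Ω sin φ = 2 × 7.29×10⁻⁵ × sin 48° = 1.08×10⁻⁴ s⁻¹
Wind speed in SI: 62.2 knots = 32.0 m/s
Geostrophic balance rearranged: |∂P/∂n| = f ρ V_g
|∂P/∂n| = 1.08×10⁻⁴ × 0.933 × 32.0 = 3.23×10⁻³ Pa/m
Isobar spacing: Δn = ΔP/|∂P/∂n| = 800 Pa / 3.23×10⁻³ Pa/m = 247314 m ≈ 250 km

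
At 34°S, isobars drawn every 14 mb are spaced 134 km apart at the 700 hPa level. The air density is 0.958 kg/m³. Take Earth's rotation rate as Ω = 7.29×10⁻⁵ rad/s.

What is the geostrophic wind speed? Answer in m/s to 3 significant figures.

Coriolis parameter at 34°S:
f = 2Ω sin φ = 2 × 7.29×10⁻⁵ × sin 34° = 8.15×10⁻⁵ s⁻¹
Pressure gradient: |∂P/∂n| = 1400 Pa / 134000 m = 1.04×10⁻² Pa/m
Geostrophic balance (pressure-gradient force = Coriolis force):
V_g = (1/(fρ)) |∂P/∂n| = 1.04×10⁻² / (8.15×10⁻⁵ × 0.958) = 134 m/s

134 m/s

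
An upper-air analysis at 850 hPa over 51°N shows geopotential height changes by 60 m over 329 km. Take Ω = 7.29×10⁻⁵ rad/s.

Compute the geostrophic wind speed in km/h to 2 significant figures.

57 km/h

Coriolis parameter at 51°N:
f = 2Ω sin φ = 2 × 7.29×10⁻⁵ × sin 51° = 1.13×10⁻⁴ s⁻¹
Height gradient: |∂Z/∂n| = 60 m / 329000 m = 1.82×10⁻⁴
On a pressure surface, geostrophic balance gives V_g = (g/f)|∂Z/∂n|:
V_g = 9.81 × 1.82×10⁻⁴ / 1.13×10⁻⁴ = 15.8 m/s
Converting: 15.8 m/s × 3.6 = 57 km/h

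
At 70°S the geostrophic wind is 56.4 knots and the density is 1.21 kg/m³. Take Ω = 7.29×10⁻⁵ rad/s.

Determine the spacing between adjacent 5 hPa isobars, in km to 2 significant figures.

Coriolis parameter at 70°S:
f = 2Ω sin φ = 2 × 7.29×10⁻⁵ × sin 70° = 1.37×10⁻⁴ s⁻¹
Wind speed in SI: 56.4 knots = 29.0 m/s
Geostrophic balance rearranged: |∂P/∂n| = f ρ V_g
|∂P/∂n| = 1.37×10⁻⁴ × 1.21 × 29.0 = 4.81×10⁻³ Pa/m
Isobar spacing: Δn = ΔP/|∂P/∂n| = 500 Pa / 4.81×10⁻³ Pa/m = 103950 m ≈ 100 km

100 km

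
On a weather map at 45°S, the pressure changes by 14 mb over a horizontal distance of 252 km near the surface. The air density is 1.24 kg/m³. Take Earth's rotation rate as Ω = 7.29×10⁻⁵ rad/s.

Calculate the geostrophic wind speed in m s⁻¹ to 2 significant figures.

43 m s⁻¹

Coriolis parameter at 45°S:
f = 2Ω sin φ = 2 × 7.29×10⁻⁵ × sin 45° = 1.03×10⁻⁴ s⁻¹
Pressure gradient: |∂P/∂n| = 1400 Pa / 252000 m = 5.56×10⁻³ Pa/m
Geostrophic balance (pressure-gradient force = Coriolis force):
V_g = (1/(fρ)) |∂P/∂n| = 5.56×10⁻³ / (1.03×10⁻⁴ × 1.24) = 43.5 m/s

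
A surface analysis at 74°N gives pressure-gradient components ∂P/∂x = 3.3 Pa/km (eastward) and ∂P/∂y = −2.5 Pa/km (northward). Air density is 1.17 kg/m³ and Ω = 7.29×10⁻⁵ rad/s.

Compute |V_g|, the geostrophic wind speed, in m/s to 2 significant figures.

25 m/s

Coriolis parameter at 74°N:
f = 2Ω sin φ = 2 × 7.29×10⁻⁵ × sin 74° = 1.40×10⁻⁴ s⁻¹
Component geostrophic relations (x east, y north):
u_g = −(1/(fρ)) ∂P/∂y,  v_g = (1/(fρ)) ∂P/∂x
u_g = −(−2.5×10⁻³)/(1.40×10⁻⁴ × 1.17) = 15.2 m/s;  v_g = (3.3×10⁻³)/(1.40×10⁻⁴ × 1.17) = 20.1 m/s
|V_g| = √(u_g² + v_g²) = 25.2 m/s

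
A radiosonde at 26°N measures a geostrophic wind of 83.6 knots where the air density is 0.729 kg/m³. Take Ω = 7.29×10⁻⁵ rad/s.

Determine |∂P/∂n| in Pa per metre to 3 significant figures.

2.00×10⁻³ Pa/m

Coriolis parameter at 26°N:
f = 2Ω sin φ = 2 × 7.29×10⁻⁵ × sin 26° = 6.39×10⁻⁵ s⁻¹
Wind speed in SI: 83.6 knots = 43.0 m/s
Geostrophic balance rearranged: |∂P/∂n| = f ρ V_g
|∂P/∂n| = 6.39×10⁻⁵ × 0.729 × 43.0 = 2.00×10⁻³ Pa/m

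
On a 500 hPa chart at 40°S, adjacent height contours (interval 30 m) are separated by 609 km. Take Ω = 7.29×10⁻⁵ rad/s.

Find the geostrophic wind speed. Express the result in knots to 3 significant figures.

10.0 knots

Coriolis parameter at 40°S:
f = 2Ω sin φ = 2 × 7.29×10⁻⁵ × sin 40° = 9.37×10⁻⁵ s⁻¹
Height gradient: |∂Z/∂n| = 30 m / 609000 m = 4.93×10⁻⁵
On a pressure surface, geostrophic balance gives V_g = (g/f)|∂Z/∂n|:
V_g = 9.81 × 4.93×10⁻⁵ / 9.37×10⁻⁵ = 5.16 m/s
Converting: 5.16 m/s × 1.944 = 10.0 knots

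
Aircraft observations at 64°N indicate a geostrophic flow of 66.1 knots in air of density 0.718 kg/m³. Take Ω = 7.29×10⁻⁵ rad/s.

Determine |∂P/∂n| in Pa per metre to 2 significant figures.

3.2×10⁻³ Pa/m

Coriolis parameter at 64°N:
f = 2Ω sin φ = 2 × 7.29×10⁻⁵ × sin 64° = 1.31×10⁻⁴ s⁻¹
Wind speed in SI: 66.1 knots = 34.0 m/s
Geostrophic balance rearranged: |∂P/∂n| = f ρ V_g
|∂P/∂n| = 1.31×10⁻⁴ × 0.718 × 34.0 = 3.20×10⁻³ Pa/m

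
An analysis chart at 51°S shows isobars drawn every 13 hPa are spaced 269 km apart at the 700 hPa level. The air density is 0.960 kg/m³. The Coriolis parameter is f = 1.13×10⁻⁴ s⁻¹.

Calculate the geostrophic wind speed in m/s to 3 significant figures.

Pressure gradient: |∂P/∂n| = 1300 Pa / 269000 m = 4.83×10⁻³ Pa/m
Geostrophic balance (pressure-gradient force = Coriolis force):
V_g = (1/(fρ)) |∂P/∂n| = 4.83×10⁻³ / (1.13×10⁻⁴ × 0.960) = 44.5 m/s

44.5 m/s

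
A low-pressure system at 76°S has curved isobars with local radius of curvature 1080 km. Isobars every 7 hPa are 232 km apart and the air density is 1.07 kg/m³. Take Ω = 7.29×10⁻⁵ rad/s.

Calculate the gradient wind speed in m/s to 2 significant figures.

18 m/s

Coriolis parameter at 76°S:
f = 2Ω sin φ = 2 × 7.29×10⁻⁵ × sin 76° = 1.41×10⁻⁴ s⁻¹
Pressure gradient: |∂P/∂n| = 700 Pa / 232000 m = 3.02×10⁻³ Pa/m
Geostrophic speed: V_g = |∂P/∂n|/(fρ) = 3.02×10⁻³/(1.41×10⁻⁴ × 1.07) = 19.9 m/s
Around a low, centrifugal force acts outward with Coriolis, so pressure-gradient force balances both:
(1/ρ)|∂P/∂n| = fV + V²/R  →  V² + fR·V − fR·V_g = 0
With fR = 1.41×10⁻⁴ × 1080×10³ m = 153 m/s:
V = [−fR + √((fR)² + 4 fR V_g)]/2 = [−153 + √(153² + 4×153×19.9)]/2 = 17.8 m/s
Subgeostrophic (V < V_g = 19.9 m/s), as expected around a low.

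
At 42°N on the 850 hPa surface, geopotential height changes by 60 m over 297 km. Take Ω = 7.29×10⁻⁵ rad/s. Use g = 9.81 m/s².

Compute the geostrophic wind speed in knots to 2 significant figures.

Coriolis parameter at 42°N:
f = 2Ω sin φ = 2 × 7.29×10⁻⁵ × sin 42° = 9.76×10⁻⁵ s⁻¹
Height gradient: |∂Z/∂n| = 60 m / 297000 m = 2.02×10⁻⁴
On a pressure surface, geostrophic balance gives V_g = (g/f)|∂Z/∂n|:
V_g = 9.81 × 2.02×10⁻⁴ / 9.76×10⁻⁵ = 20.3 m/s
Converting: 20.3 m/s × 1.944 = 39 knots

39 knots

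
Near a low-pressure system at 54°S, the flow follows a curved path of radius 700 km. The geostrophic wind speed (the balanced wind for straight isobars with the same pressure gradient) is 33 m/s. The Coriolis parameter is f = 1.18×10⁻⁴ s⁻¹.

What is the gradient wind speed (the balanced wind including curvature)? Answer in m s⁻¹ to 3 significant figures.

Around a low, centrifugal force acts outward with Coriolis, so pressure-gradient force balances both:
(1/ρ)|∂P/∂n| = fV + V²/R  →  V² + fR·V − fR·V_g = 0
With fR = 1.18×10⁻⁴ × 700×10³ m = 82.6 m/s:
V = [−fR + √((fR)² + 4 fR V_g)]/2 = [−82.6 + √(82.6² + 4×82.6×33)]/2 = 25.3 m/s
Subgeostrophic (V < V_g = 33 m/s), as expected around a low.

25.3 m s⁻¹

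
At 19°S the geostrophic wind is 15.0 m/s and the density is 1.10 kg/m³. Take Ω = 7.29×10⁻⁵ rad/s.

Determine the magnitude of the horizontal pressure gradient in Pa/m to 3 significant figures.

7.83×10⁻⁴ Pa/m

Coriolis parameter at 19°S:
f = 2Ω sin φ = 2 × 7.29×10⁻⁵ × sin 19° = 4.75×10⁻⁵ s⁻¹
Geostrophic balance rearranged: |∂P/∂n| = f ρ V_g
|∂P/∂n| = 4.75×10⁻⁵ × 1.10 × 15.0 = 7.83×10⁻⁴ Pa/m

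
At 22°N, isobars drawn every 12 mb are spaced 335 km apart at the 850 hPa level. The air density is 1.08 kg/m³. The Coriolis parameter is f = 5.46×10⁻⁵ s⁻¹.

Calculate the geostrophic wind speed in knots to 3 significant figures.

Pressure gradient: |∂P/∂n| = 1200 Pa / 335000 m = 3.58×10⁻³ Pa/m
Geostrophic balance (pressure-gradient force = Coriolis force):
V_g = (1/(fρ)) |∂P/∂n| = 3.58×10⁻³ / (5.46×10⁻⁵ × 1.08) = 60.7 m/s
Converting: 60.7 m/s × 1.944 = 118 knots

118 knots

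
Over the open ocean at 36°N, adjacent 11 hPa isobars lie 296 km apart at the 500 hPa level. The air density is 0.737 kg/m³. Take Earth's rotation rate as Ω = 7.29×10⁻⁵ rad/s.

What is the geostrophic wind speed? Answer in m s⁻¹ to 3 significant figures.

Coriolis parameter at 36°N:
f = 2Ω sin φ = 2 × 7.29×10⁻⁵ × sin 36° = 8.57×10⁻⁵ s⁻¹
Pressure gradient: |∂P/∂n| = 1100 Pa / 296000 m = 3.72×10⁻³ Pa/m
Geostrophic balance (pressure-gradient force = Coriolis force):
V_g = (1/(fρ)) |∂P/∂n| = 3.72×10⁻³ / (8.57×10⁻⁵ × 0.737) = 58.8 m/s

58.8 m s⁻¹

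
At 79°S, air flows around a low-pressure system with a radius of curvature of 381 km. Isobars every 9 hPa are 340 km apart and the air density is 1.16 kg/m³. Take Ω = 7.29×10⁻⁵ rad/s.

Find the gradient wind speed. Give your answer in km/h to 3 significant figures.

46.4 km/h

Coriolis parameter at 79°S:
f = 2Ω sin φ = 2 × 7.29×10⁻⁵ × sin 79° = 1.43×10⁻⁴ s⁻¹
Pressure gradient: |∂P/∂n| = 900 Pa / 340000 m = 2.65×10⁻³ Pa/m
Geostrophic speed: V_g = |∂P/∂n|/(fρ) = 2.65×10⁻³/(1.43×10⁻⁴ × 1.16) = 15.9 m/s
Around a low, centrifugal force acts outward with Coriolis, so pressure-gradient force balances both:
(1/ρ)|∂P/∂n| = fV + V²/R  →  V² + fR·V − fR·V_g = 0
With fR = 1.43×10⁻⁴ × 381×10³ m = 54.5 m/s:
V = [−fR + √((fR)² + 4 fR V_g)]/2 = [−54.5 + √(54.5² + 4×54.5×15.9)]/2 = 12.9 m/s
Subgeostrophic (V < V_g = 15.9 m/s), as expected around a low.
Converting: 12.9 m/s × 3.6 = 46.4 km/h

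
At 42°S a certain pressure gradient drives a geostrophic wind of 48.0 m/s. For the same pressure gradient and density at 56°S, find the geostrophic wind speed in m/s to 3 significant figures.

With the same pressure gradient and density, V_g ∝ 1/f ∝ 1/sin φ.
V₂ = V₁ · sin φ₁ / sin φ₂ = 48.0 × sin 42° / sin 56°
V₂ = 48.0 × 0.6691/0.8290 = 38.7 m/s

38.7 m/s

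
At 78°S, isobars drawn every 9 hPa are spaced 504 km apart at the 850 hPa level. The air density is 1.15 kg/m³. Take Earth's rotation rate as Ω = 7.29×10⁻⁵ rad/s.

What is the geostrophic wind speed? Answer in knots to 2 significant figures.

Coriolis parameter at 78°S:
f = 2Ω sin φ = 2 × 7.29×10⁻⁵ × sin 78° = 1.43×10⁻⁴ s⁻¹
Pressure gradient: |∂P/∂n| = 900 Pa / 504000 m = 1.79×10⁻³ Pa/m
Geostrophic balance (pressure-gradient force = Coriolis force):
V_g = (1/(fρ)) |∂P/∂n| = 1.79×10⁻³ / (1.43×10⁻⁴ × 1.15) = 10.9 m/s
Converting: 10.9 m/s × 1.944 = 21 knots

21 knots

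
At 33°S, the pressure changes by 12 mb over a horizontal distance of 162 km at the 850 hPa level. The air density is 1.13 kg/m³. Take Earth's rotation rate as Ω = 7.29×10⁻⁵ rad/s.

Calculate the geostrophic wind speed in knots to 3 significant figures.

Coriolis parameter at 33°S:
f = 2Ω sin φ = 2 × 7.29×10⁻⁵ × sin 33° = 7.94×10⁻⁵ s⁻¹
Pressure gradient: |∂P/∂n| = 1200 Pa / 162000 m = 7.41×10⁻³ Pa/m
Geostrophic balance (pressure-gradient force = Coriolis force):
V_g = (1/(fρ)) |∂P/∂n| = 7.41×10⁻³ / (7.94×10⁻⁵ × 1.13) = 82.6 m/s
Converting: 82.6 m/s × 1.944 = 160 knots

160 knots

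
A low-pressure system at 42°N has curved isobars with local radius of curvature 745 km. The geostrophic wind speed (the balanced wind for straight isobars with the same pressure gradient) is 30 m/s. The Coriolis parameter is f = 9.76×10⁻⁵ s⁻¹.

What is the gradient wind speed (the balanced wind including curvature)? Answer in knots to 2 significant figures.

Around a low, centrifugal force acts outward with Coriolis, so pressure-gradient force balances both:
(1/ρ)|∂P/∂n| = fV + V²/R  →  V² + fR·V − fR·V_g = 0
With fR = 9.76×10⁻⁵ × 745×10³ m = 72.7 m/s:
V = [−fR + √((fR)² + 4 fR V_g)]/2 = [−72.7 + √(72.7² + 4×72.7×30)]/2 = 22.8 m/s
Subgeostrophic (V < V_g = 30 m/s), as expected around a low.
Converting: 22.8 m/s × 1.944 = 44 knots

44 knots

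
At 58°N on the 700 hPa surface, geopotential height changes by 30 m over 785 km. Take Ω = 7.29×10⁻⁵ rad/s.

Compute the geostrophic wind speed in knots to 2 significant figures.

Coriolis parameter at 58°N:
f = 2Ω sin φ = 2 × 7.29×10⁻⁵ × sin 58° = 1.24×10⁻⁴ s⁻¹
Height gradient: |∂Z/∂n| = 30 m / 785000 m = 3.82×10⁻⁵
On a pressure surface, geostrophic balance gives V_g = (g/f)|∂Z/∂n|:
V_g = 9.81 × 3.82×10⁻⁵ / 1.24×10⁻⁴ = 3.03 m/s
Converting: 3.03 m/s × 1.944 = 5.9 knots

5.9 knots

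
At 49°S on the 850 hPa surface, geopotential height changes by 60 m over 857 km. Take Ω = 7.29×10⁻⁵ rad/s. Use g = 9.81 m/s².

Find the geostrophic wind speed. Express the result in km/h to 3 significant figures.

Coriolis parameter at 49°S:
f = 2Ω sin φ = 2 × 7.29×10⁻⁵ × sin 49° = 1.10×10⁻⁴ s⁻¹
Height gradient: |∂Z/∂n| = 60 m / 857000 m = 7.00×10⁻⁵
On a pressure surface, geostrophic balance gives V_g = (g/f)|∂Z/∂n|:
V_g = 9.81 × 7.00×10⁻⁵ / 1.10×10⁻⁴ = 6.24 m/s
Converting: 6.24 m/s × 3.6 = 22.5 km/h

22.5 km/h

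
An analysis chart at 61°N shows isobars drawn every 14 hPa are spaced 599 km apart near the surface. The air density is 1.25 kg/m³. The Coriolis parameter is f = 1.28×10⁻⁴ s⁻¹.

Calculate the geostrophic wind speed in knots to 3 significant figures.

28.4 knots

Pressure gradient: |∂P/∂n| = 1400 Pa / 599000 m = 2.34×10⁻³ Pa/m
Geostrophic balance (pressure-gradient force = Coriolis force):
V_g = (1/(fρ)) |∂P/∂n| = 2.34×10⁻³ / (1.28×10⁻⁴ × 1.25) = 14.6 m/s
Converting: 14.6 m/s × 1.944 = 28.4 knots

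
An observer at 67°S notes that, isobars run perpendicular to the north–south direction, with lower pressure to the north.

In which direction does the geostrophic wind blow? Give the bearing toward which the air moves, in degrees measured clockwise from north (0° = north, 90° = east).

270°

The pressure-gradient force points toward the north (bearing 000°).
Geostrophic balance: in the Southern Hemisphere the Coriolis force deflects motion to the left, so the geostrophic wind blows 90° to the left of the pressure-gradient force (low pressure on the right).
Rotating 000° by 90° counterclockwise gives 270° — the wind blows toward the west.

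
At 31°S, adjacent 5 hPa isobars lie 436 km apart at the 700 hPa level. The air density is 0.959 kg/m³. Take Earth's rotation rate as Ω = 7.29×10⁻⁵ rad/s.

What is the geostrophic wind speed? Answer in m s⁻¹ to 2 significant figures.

Coriolis parameter at 31°S:
f = 2Ω sin φ = 2 × 7.29×10⁻⁵ × sin 31° = 7.51×10⁻⁵ s⁻¹
Pressure gradient: |∂P/∂n| = 500 Pa / 436000 m = 1.15×10⁻³ Pa/m
Geostrophic balance (pressure-gradient force = Coriolis force):
V_g = (1/(fρ)) |∂P/∂n| = 1.15×10⁻³ / (7.51×10⁻⁵ × 0.959) = 15.9 m/s

16 m s⁻¹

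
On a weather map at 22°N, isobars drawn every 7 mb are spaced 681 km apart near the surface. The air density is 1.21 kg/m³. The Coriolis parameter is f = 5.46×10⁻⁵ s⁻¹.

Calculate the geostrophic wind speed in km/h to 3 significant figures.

Pressure gradient: |∂P/∂n| = 700 Pa / 681000 m = 1.03×10⁻³ Pa/m
Geostrophic balance (pressure-gradient force = Coriolis force):
V_g = (1/(fρ)) |∂P/∂n| = 1.03×10⁻³ / (5.46×10⁻⁵ × 1.21) = 15.6 m/s
Converting: 15.6 m/s × 3.6 = 56.0 km/h

56.0 km/h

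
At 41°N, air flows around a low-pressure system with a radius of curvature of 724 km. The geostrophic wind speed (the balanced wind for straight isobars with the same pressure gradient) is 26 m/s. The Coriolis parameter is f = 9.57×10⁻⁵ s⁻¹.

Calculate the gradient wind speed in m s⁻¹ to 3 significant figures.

Around a low, centrifugal force acts outward with Coriolis, so pressure-gradient force balances both:
(1/ρ)|∂P/∂n| = fV + V²/R  →  V² + fR·V − fR·V_g = 0
With fR = 9.57×10⁻⁵ × 724×10³ m = 69.3 m/s:
V = [−fR + √((fR)² + 4 fR V_g)]/2 = [−69.3 + √(69.3² + 4×69.3×26)]/2 = 20.1 m/s
Subgeostrophic (V < V_g = 26 m/s), as expected around a low.

20.1 m s⁻¹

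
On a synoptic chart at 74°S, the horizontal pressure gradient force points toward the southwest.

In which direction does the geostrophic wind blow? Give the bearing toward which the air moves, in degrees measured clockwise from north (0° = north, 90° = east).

135°

The pressure-gradient force points toward the southwest (bearing 225°).
Geostrophic balance: in the Southern Hemisphere the Coriolis force deflects motion to the left, so the geostrophic wind blows 90° to the left of the pressure-gradient force (low pressure on the right).
Rotating 225° by 90° counterclockwise gives 135° — the wind blows toward the southeast.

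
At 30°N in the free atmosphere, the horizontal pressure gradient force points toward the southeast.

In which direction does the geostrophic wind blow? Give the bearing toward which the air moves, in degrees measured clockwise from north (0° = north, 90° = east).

The pressure-gradient force points toward the southeast (bearing 135°).
Geostrophic balance: in the Northern Hemisphere the Coriolis force deflects motion to the right, so the geostrophic wind blows 90° to the right of the pressure-gradient force (low pressure on the left).
Rotating 135° by 90° clockwise gives 225° — the wind blows toward the southwest.

225°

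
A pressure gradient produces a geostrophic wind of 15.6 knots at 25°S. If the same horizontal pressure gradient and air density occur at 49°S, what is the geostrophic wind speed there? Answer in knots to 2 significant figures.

With the same pressure gradient and density, V_g ∝ 1/f ∝ 1/sin φ.
V₂ = V₁ · sin φ₁ / sin φ₂ = 15.6 × sin 25° / sin 49°
V₂ = 15.6 × 0.4226/0.7547 = 8.7 knots

8.7 knots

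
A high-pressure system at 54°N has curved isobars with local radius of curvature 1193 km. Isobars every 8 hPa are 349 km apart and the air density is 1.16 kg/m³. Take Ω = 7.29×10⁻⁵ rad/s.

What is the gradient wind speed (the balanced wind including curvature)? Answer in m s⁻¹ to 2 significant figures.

19 m s⁻¹

Coriolis parameter at 54°N:
f = 2Ω sin φ = 2 × 7.29×10⁻⁵ × sin 54° = 1.18×10⁻⁴ s⁻¹
Pressure gradient: |∂P/∂n| = 800 Pa / 349000 m = 2.29×10⁻³ Pa/m
Geostrophic speed: V_g = |∂P/∂n|/(fρ) = 2.29×10⁻³/(1.18×10⁻⁴ × 1.16) = 16.8 m/s
Around a high, pressure-gradient force acts outward with centrifugal, so Coriolis balances both:
fV = (1/ρ)|∂P/∂n| + V²/R  →  V² − fR·V + fR·V_g = 0
With fR = 1.18×10⁻⁴ × 1193×10³ m = 141 m/s:
V = [fR − √((fR)² − 4 fR V_g)]/2 = [141 − √(141² − 4×141×16.8)]/2 = 19.4 m/s
Supergeostrophic (V > V_g = 16.8 m/s), as expected around a high.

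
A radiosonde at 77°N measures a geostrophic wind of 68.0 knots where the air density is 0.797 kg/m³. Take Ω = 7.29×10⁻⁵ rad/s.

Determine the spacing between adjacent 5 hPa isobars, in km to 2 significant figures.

130 km

Coriolis parameter at 77°N:
f = 2Ω sin φ = 2 × 7.29×10⁻⁵ × sin 77° = 1.42×10⁻⁴ s⁻¹
Wind speed in SI: 68.0 knots = 35.0 m/s
Geostrophic balance rearranged: |∂P/∂n| = f ρ V_g
|∂P/∂n| = 1.42×10⁻⁴ × 0.797 × 35.0 = 3.96×10⁻³ Pa/m
Isobar spacing: Δn = ΔP/|∂P/∂n| = 500 Pa / 3.96×10⁻³ Pa/m = 126236 m ≈ 130 km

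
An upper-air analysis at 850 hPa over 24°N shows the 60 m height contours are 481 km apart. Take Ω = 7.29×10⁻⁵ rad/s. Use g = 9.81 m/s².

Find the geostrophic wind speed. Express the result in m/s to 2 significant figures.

Coriolis parameter at 24°N:
f = 2Ω sin φ = 2 × 7.29×10⁻⁵ × sin 24° = 5.93×10⁻⁵ s⁻¹
Height gradient: |∂Z/∂n| = 60 m / 481000 m = 1.25×10⁻⁴
On a pressure surface, geostrophic balance gives V_g = (g/f)|∂Z/∂n|:
V_g = 9.81 × 1.25×10⁻⁴ / 5.93×10⁻⁵ = 20.6 m/s

21 m/s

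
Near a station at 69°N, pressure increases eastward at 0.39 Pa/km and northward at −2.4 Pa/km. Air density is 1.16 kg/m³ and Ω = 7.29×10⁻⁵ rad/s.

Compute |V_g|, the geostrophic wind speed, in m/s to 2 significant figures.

15 m/s

Coriolis parameter at 69°N:
f = 2Ω sin φ = 2 × 7.29×10⁻⁵ × sin 69° = 1.36×10⁻⁴ s⁻¹
Component geostrophic relations (x east, y north):
u_g = −(1/(fρ)) ∂P/∂y,  v_g = (1/(fρ)) ∂P/∂x
u_g = −(−2.4×10⁻³)/(1.36×10⁻⁴ × 1.16) = 15.2 m/s;  v_g = (0.39×10⁻³)/(1.36×10⁻⁴ × 1.16) = 2.47 m/s
|V_g| = √(u_g² + v_g²) = 15.4 m/s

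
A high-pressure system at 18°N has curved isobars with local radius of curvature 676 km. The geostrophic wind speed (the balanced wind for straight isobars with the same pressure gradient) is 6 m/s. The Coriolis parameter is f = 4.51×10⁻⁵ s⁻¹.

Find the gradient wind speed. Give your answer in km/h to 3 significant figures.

29.6 km/h

Around a high, pressure-gradient force acts outward with centrifugal, so Coriolis balances both:
fV = (1/ρ)|∂P/∂n| + V²/R  →  V² − fR·V + fR·V_g = 0
With fR = 4.51×10⁻⁵ × 676×10³ m = 30.5 m/s:
V = [fR − √((fR)² − 4 fR V_g)]/2 = [30.5 − √(30.5² − 4×30.5×6)]/2 = 8.21 m/s
Supergeostrophic (V > V_g = 6 m/s), as expected around a high.
Converting: 8.21 m/s × 3.6 = 29.6 km/h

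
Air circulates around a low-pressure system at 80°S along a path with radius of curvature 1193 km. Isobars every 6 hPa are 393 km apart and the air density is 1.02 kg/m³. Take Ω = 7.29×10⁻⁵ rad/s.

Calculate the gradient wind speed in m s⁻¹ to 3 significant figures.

Coriolis parameter at 80°S:
f = 2Ω sin φ = 2 × 7.29×10⁻⁵ × sin 80° = 1.44×10⁻⁴ s⁻¹
Pressure gradient: |∂P/∂n| = 600 Pa / 393000 m = 1.53×10⁻³ Pa/m
Geostrophic speed: V_g = |∂P/∂n|/(fρ) = 1.53×10⁻³/(1.44×10⁻⁴ × 1.02) = 10.4 m/s
Around a low, centrifugal force acts outward with Coriolis, so pressure-gradient force balances both:
(1/ρ)|∂P/∂n| = fV + V²/R  →  V² + fR·V − fR·V_g = 0
With fR = 1.44×10⁻⁴ × 1193×10³ m = 171 m/s:
V = [−fR + √((fR)² + 4 fR V_g)]/2 = [−171 + √(171² + 4×171×10.4)]/2 = 9.86 m/s
Subgeostrophic (V < V_g = 10.4 m/s), as expected around a low.

9.86 m s⁻¹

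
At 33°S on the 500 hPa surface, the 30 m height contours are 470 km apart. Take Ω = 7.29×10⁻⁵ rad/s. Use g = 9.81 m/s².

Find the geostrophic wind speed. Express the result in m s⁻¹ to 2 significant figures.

7.9 m s⁻¹

Coriolis parameter at 33°S:
f = 2Ω sin φ = 2 × 7.29×10⁻⁵ × sin 33° = 7.94×10⁻⁵ s⁻¹
Height gradient: |∂Z/∂n| = 30 m / 470000 m = 6.38×10⁻⁵
On a pressure surface, geostrophic balance gives V_g = (g/f)|∂Z/∂n|:
V_g = 9.81 × 6.38×10⁻⁵ / 7.94×10⁻⁵ = 7.89 m/s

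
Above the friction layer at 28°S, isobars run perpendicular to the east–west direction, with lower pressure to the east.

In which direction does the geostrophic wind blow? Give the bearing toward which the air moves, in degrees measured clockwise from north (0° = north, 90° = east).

000°

The pressure-gradient force points toward the east (bearing 090°).
Geostrophic balance: in the Southern Hemisphere the Coriolis force deflects motion to the left, so the geostrophic wind blows 90° to the left of the pressure-gradient force (low pressure on the right).
Rotating 090° by 90° counterclockwise gives 000° — the wind blows toward the north.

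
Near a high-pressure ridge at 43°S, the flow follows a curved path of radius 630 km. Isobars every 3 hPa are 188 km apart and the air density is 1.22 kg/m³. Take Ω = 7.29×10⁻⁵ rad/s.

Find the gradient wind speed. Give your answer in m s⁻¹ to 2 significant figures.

19 m s⁻¹

Coriolis parameter at 43°S:
f = 2Ω sin φ = 2 × 7.29×10⁻⁵ × sin 43° = 9.94×10⁻⁵ s⁻¹
Pressure gradient: |∂P/∂n| = 300 Pa / 188000 m = 1.60×10⁻³ Pa/m
Geostrophic speed: V_g = |∂P/∂n|/(fρ) = 1.60×10⁻³/(9.94×10⁻⁵ × 1.22) = 13.2 m/s
Around a high, pressure-gradient force acts outward with centrifugal, so Coriolis balances both:
fV = (1/ρ)|∂P/∂n| + V²/R  →  V² − fR·V + fR·V_g = 0
With fR = 9.94×10⁻⁵ × 630×10³ m = 62.6 m/s:
V = [fR − √((fR)² − 4 fR V_g)]/2 = [62.6 − √(62.6² − 4×62.6×13.2)]/2 = 18.8 m/s
Supergeostrophic (V > V_g = 13.2 m/s), as expected around a high.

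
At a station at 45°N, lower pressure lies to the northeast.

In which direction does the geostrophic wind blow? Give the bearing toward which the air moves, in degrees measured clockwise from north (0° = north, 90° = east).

The pressure-gradient force points toward the northeast (bearing 045°).
Geostrophic balance: in the Northern Hemisphere the Coriolis force deflects motion to the right, so the geostrophic wind blows 90° to the right of the pressure-gradient force (low pressure on the left).
Rotating 045° by 90° clockwise gives 135° — the wind blows toward the southeast.

135°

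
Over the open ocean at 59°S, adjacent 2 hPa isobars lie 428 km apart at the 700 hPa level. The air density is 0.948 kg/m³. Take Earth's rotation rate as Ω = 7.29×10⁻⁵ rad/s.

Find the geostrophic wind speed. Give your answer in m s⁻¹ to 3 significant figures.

Coriolis parameter at 59°S:
f = 2Ω sin φ = 2 × 7.29×10⁻⁵ × sin 59° = 1.25×10⁻⁴ s⁻¹
Pressure gradient: |∂P/∂n| = 200 Pa / 428000 m = 4.67×10⁻⁴ Pa/m
Geostrophic balance (pressure-gradient force = Coriolis force):
V_g = (1/(fρ)) |∂P/∂n| = 4.67×10⁻⁴ / (1.25×10⁻⁴ × 0.948) = 3.94 m/s

3.94 m s⁻¹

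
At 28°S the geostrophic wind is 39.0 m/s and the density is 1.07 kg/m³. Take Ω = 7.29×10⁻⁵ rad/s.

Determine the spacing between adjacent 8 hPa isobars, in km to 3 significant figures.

280 km

Coriolis parameter at 28°S:
f = 2Ω sin φ = 2 × 7.29×10⁻⁵ × sin 28° = 6.84×10⁻⁵ s⁻¹
Geostrophic balance rearranged: |∂P/∂n| = f ρ V_g
|∂P/∂n| = 6.84×10⁻⁵ × 1.07 × 39.0 = 2.86×10⁻³ Pa/m
Isobar spacing: Δn = ΔP/|∂P/∂n| = 800 Pa / 2.86×10⁻³ Pa/m = 280075 m ≈ 280 km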